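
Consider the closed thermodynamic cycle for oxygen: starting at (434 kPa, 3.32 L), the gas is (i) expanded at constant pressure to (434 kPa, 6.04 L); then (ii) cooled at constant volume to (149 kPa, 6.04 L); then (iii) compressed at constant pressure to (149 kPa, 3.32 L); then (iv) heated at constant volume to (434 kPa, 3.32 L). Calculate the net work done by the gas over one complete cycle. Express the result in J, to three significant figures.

W_net ≈ 775 J

Constant-volume legs do no work.
W(i) = (434)(6.04 − 3.32) = 1180 J; W(iii) = (149)(3.32 − 6.04) = -405.3 J.
W_net = 1180 − 405.3 = 775.2 J (the clockwise enclosed area).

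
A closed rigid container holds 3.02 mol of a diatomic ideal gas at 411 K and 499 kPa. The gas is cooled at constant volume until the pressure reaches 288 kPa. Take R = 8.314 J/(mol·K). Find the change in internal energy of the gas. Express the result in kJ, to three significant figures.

Constant volume ⇒ W = 0, so Q = ΔU = nCᵥΔT with Cᵥ = 5R/2 = 20.79 J/(mol·K).
At constant V, T₂/T₁ = P₂/P₁ ⇒ ΔT = T₁(P₂/P₁ − 1) = 411·(288/499 − 1) = -173.8 K.
ΔU = (3.02)(20.79)(-173.8) = -10909 J.

ΔU ≈ -10.9 kJ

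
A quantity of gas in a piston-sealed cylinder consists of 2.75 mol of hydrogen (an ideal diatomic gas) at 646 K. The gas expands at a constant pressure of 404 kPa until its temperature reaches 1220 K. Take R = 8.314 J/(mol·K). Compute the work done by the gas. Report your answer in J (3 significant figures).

Isobaric: W = P ΔV = nR ΔT.
W = (2.75)(8.314)(1220 − 646) = 13124 J.

W ≈ 13100 J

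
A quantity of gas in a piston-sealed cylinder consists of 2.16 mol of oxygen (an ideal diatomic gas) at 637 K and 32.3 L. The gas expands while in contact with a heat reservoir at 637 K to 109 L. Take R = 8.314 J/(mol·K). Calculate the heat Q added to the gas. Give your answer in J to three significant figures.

Q ≈ 13900 J

Isothermal ⇒ ΔU = 0, so Q = W = nRT ln(V₂/V₁).
Q = (2.16)(8.314)(637) ln(109/32.3) = 11439 × 1.216 = 13914 J.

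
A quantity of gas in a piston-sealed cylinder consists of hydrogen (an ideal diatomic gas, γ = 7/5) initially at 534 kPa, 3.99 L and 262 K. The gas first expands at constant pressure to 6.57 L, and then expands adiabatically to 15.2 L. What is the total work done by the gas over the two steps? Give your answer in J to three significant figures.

W_total ≈ 3880 J

Step 1 (isobaric): W = PΔV = (534 kPa)(6.57 − 3.99 L) = 1378 J.
After step 1: P = 534 kPa, V = 6.57 L, T = 431.4 K.
Step 2 (adiabatic): W = (P₁V₁ − P₂V₂)/(γ−1) = (3508 − 2508)/0.4 = 2500 J.
W_total = 1378 + 2500 = 3878 J.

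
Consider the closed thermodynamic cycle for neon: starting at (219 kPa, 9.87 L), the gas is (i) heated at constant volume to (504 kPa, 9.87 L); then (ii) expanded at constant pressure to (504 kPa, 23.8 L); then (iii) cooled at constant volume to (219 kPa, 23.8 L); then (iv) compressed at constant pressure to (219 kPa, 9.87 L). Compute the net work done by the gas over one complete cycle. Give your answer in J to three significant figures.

W_net ≈ 3970 J

Constant-volume legs do no work.
W(ii) = (504)(23.8 − 9.87) = 7021 J; W(iv) = (219)(9.87 − 23.8) = -3051 J.
W_net = 7021 − 3051 = 3970 J (the clockwise enclosed area).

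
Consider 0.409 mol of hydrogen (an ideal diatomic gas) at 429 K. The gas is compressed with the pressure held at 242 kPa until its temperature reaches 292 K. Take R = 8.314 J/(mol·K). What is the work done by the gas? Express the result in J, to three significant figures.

W ≈ -466 J

Isobaric: W = P ΔV = nR ΔT.
W = (0.409)(8.314)(292 − 429) = -465.9 J.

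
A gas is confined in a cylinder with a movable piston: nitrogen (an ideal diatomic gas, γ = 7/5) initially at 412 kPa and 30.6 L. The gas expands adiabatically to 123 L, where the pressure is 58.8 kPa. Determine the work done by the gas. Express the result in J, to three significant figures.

W ≈ 13400 J

Adiabatic: W = (P₁V₁ − P₂V₂)/(γ − 1) with γ = 7/5.
P₁V₁ = 12607 J, P₂V₂ = 7232 J.
W = (12607 − 7232) / 0.4 = 13437 J.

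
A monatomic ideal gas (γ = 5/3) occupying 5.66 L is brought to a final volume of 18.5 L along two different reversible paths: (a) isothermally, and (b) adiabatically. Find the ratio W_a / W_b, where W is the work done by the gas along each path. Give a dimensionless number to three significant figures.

Path (a) isothermal: W = P₁V₁ ln(V₂/V₁) → W_a/(P₁V₁) = 1.184.
Path (b) adiabatic: W = P₁V₁(1 − (V₁/V₂)^(γ−1))/(γ−1) → W_b/(P₁V₁) = 0.8189.
W_a / W_b = 1.184 / 0.8189 = 1.446.

W_a / W_b ≈ 1.45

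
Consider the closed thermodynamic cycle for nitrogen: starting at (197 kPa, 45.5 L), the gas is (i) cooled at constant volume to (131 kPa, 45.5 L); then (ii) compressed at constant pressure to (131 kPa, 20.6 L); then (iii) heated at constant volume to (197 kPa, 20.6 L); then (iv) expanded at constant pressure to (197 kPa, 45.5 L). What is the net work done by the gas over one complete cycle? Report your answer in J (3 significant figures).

W_net ≈ 1640 J

Constant-volume legs do no work.
W(ii) = (131)(20.6 − 45.5) = -3262 J; W(iv) = (197)(45.5 − 20.6) = 4905 J.
W_net = -3262 + 4905 = 1643 J (the clockwise enclosed area).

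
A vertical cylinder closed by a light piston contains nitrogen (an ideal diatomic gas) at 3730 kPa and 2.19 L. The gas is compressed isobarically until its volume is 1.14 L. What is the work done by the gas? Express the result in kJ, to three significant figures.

Isobaric: W = P ΔV.
W = (3730 kPa)(1.14 − 2.19 L) = (3730)(-1.05) = -3916 J.

W ≈ -3.92 kJ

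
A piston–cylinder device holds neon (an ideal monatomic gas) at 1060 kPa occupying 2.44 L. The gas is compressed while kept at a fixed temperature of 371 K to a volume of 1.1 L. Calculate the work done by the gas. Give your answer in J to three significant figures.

W ≈ -2060 J

Isothermal: W = nRT ln(V₂/V₁) = P₁V₁ ln(V₂/V₁).
P₁V₁ = (1060 kPa)(2.44 L) = 2586 J.
W = 2586 × ln(1.1/2.44) = 2586 × -0.7967
W_by_gas = -2061 J.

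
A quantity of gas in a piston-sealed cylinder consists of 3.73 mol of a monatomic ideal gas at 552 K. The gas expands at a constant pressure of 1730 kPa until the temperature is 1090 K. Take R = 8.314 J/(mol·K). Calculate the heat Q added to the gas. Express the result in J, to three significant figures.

Q ≈ 41700 J

Isobaric: W = nRΔT = (3.73)(8.314)(538) = 16684 J.
ΔU = nCᵥΔT with Cᵥ = 3R/2: ΔU = (3.73)(12.47)(538) = 25026 J.
Q = ΔU + W = 25026 + 16684 = 41710 J.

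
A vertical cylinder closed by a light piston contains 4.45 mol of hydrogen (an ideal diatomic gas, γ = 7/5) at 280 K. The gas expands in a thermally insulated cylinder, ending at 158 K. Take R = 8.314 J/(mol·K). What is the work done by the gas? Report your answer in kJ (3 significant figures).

Adiabatic ⇒ Q = 0, so W_by = −ΔU = nCᵥ(T₁ − T₂).
Cᵥ = 5R/2 = 20.79 J/(mol·K).
W = (4.45)(20.79)(280 − 158) = 11284 J.

W ≈ 11.3 kJ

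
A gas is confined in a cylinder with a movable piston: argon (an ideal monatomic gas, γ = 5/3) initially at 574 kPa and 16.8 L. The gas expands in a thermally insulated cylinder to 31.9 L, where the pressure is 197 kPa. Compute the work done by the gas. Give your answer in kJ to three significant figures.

Adiabatic: W = (P₁V₁ − P₂V₂)/(γ − 1) with γ = 5/3.
P₁V₁ = 9643 J, P₂V₂ = 6284 J.
W = (9643 − 6284) / 0.6667 = 5038 J.

W ≈ 5.04 kJ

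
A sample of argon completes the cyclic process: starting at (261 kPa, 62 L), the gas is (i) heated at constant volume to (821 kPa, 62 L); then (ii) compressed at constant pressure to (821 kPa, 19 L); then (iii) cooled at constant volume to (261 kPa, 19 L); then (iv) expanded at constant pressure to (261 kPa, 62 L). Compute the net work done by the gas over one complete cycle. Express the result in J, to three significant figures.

Constant-volume legs do no work.
W(ii) = (821)(19 − 62) = -35303 J; W(iv) = (261)(62 − 19) = 11223 J.
W_net = -35303 + 11223 = -24080 J (the counter-clockwise enclosed area).

W_net ≈ -24100 J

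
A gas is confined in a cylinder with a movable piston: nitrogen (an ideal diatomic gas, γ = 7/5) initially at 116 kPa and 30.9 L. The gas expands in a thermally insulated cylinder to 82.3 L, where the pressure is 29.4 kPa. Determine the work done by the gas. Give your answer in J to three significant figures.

Adiabatic: W = (P₁V₁ − P₂V₂)/(γ − 1) with γ = 7/5.
P₁V₁ = 3584 J, P₂V₂ = 2420 J.
W = (3584 − 2420) / 0.4 = 2912 J.

W ≈ 2910 J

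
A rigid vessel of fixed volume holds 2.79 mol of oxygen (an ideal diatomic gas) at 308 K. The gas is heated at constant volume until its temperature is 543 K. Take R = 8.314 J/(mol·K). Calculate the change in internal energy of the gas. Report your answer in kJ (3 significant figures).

ΔU ≈ 13.6 kJ

Constant volume ⇒ W = 0, so Q = ΔU = nCᵥΔT with Cᵥ = 5R/2 = 20.79 J/(mol·K).
ΔU = (2.79)(20.79)(543 − 308) = 13628 J.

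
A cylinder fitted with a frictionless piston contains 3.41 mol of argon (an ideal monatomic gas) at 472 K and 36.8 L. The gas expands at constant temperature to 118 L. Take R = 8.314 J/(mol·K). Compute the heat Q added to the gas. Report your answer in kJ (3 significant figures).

Q ≈ 15.6 kJ

Isothermal ⇒ ΔU = 0, so Q = W = nRT ln(V₂/V₁).
Q = (3.41)(8.314)(472) ln(118/36.8) = 13382 × 1.165 = 15592 J.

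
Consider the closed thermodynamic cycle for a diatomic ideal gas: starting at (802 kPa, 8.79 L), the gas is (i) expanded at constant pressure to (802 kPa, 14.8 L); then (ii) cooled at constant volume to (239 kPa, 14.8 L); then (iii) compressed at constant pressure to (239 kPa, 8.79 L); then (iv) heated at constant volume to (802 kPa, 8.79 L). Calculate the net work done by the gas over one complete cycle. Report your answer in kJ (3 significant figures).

W_net ≈ 3.38 kJ

Constant-volume legs do no work.
W(i) = (802)(14.8 − 8.79) = 4820 J; W(iii) = (239)(8.79 − 14.8) = -1436 J.
W_net = 4820 − 1436 = 3384 J (the clockwise enclosed area).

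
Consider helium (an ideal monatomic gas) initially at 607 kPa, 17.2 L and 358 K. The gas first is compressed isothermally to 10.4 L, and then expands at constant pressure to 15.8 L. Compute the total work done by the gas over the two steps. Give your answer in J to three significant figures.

W_total ≈ 168 J

Step 1 (isothermal): W = P₁V₁ ln(V₂/V₁) = (10440) ln(10.4/17.2) = -5253 J.
After step 1: P = 1004 kPa, V = 10.4 L, T = 358 K.
Step 2 (isobaric): W = PΔV = (1004 kPa)(15.8 − 10.4 L) = 5421 J.
W_total = -5253 + 5421 = 168.4 J.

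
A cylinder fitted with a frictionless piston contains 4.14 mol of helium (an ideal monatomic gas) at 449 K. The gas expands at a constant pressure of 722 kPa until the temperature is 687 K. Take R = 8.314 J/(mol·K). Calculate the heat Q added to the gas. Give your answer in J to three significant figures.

Isobaric: W = nRΔT = (4.14)(8.314)(238) = 8192 J.
ΔU = nCᵥΔT with Cᵥ = 3R/2: ΔU = (4.14)(12.47)(238) = 12288 J.
Q = ΔU + W = 12288 + 8192 = 20480 J.

Q ≈ 20500 J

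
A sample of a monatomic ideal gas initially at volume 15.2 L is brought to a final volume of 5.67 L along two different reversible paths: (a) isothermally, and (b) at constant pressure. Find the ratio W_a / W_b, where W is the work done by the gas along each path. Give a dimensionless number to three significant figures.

W_a / W_b ≈ 1.57

Path (a) isothermal: W = P₁V₁ ln(V₂/V₁) → W_a/(P₁V₁) = -0.9861.
Path (b) isobaric: W = P₁(V₂ − V₁) → W_b/(P₁V₁) = -0.627.
W_a / W_b = -0.9861 / -0.627 = 1.573.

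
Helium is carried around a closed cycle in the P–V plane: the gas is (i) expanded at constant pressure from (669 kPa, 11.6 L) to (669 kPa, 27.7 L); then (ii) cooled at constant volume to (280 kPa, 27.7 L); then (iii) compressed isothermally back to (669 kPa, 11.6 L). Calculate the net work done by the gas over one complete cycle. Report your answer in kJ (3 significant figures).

Leg (i): W = PΔV = (669)(27.7 − 11.6) = 10771 J.
Leg (ii): W = 0.
Leg (iii): W = PᵢVᵢ ln(V_f/Vᵢ) = (7756) ln(11.6/27.7) = -6751 J.
W_net = 10771 − 6751 = 4020 J.

W_net ≈ 4.02 kJ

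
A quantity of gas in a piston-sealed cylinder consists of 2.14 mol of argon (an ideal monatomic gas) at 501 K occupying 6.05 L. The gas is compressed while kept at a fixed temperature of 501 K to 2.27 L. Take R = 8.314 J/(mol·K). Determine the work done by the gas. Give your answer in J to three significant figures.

W ≈ -8740 J

Isothermal: W = nRT ln(V₂/V₁).
W = (2.14)(8.314)(501) × ln(2.27/6.05)
  = 8914 × -0.9803
W_by_gas = -8738 J.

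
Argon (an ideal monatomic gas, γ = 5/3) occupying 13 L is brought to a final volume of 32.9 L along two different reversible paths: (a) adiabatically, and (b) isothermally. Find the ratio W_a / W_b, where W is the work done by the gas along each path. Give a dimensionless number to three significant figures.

Path (a) adiabatic: W = P₁V₁(1 − (V₁/V₂)^(γ−1))/(γ−1) → W_a/(P₁V₁) = 0.6923.
Path (b) isothermal: W = P₁V₁ ln(V₂/V₁) → W_b/(P₁V₁) = 0.9285.
W_a / W_b = 0.6923 / 0.9285 = 0.7456.

W_a / W_b ≈ 0.746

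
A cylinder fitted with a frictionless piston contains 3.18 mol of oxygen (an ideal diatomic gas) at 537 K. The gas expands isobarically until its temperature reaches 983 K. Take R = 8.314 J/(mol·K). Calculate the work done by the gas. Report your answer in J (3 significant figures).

Isobaric: W = P ΔV = nR ΔT.
W = (3.18)(8.314)(983 − 537) = 11792 J.

W ≈ 11800 J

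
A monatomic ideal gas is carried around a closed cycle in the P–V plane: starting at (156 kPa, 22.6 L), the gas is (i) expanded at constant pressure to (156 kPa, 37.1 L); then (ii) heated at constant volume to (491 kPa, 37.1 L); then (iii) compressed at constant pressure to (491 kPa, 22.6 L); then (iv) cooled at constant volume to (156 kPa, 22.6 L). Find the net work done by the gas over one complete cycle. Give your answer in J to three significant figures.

W_net ≈ -4860 J

Constant-volume legs do no work.
W(i) = (156)(37.1 − 22.6) = 2262 J; W(iii) = (491)(22.6 − 37.1) = -7120 J.
W_net = 2262 − 7120 = -4858 J (the counter-clockwise enclosed area).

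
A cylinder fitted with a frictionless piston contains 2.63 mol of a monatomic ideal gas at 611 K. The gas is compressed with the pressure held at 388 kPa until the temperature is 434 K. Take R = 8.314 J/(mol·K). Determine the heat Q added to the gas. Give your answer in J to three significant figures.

Isobaric: W = nRΔT = (2.63)(8.314)(-177) = -3870 J.
ΔU = nCᵥΔT with Cᵥ = 3R/2: ΔU = (2.63)(12.47)(-177) = -5805 J.
Q = ΔU + W = -5805 − 3870 = -9676 J.

Q ≈ -9680 J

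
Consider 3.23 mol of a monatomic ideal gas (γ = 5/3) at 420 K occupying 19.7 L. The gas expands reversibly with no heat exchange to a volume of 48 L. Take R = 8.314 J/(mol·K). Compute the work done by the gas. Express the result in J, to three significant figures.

Adiabatic: TV^(γ−1) = const with γ = 5/3.
T₂ = T₁ (V₁/V₂)^(γ−1) = 420 × (19.7/48)^0.667 = 420 × 0.5523 = 232 K.
W_by = nCᵥ(T₁ − T₂) = (3.23)(12.47)(420 − 232) = 7575 J.

W ≈ 7570 J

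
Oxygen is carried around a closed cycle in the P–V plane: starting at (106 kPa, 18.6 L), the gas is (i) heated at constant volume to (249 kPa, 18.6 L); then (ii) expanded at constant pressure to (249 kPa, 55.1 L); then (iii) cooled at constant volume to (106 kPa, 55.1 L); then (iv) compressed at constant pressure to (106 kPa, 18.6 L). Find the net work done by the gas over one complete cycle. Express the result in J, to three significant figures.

Constant-volume legs do no work.
W(ii) = (249)(55.1 − 18.6) = 9088 J; W(iv) = (106)(18.6 − 55.1) = -3869 J.
W_net = 9088 − 3869 = 5220 J (the clockwise enclosed area).

W_net ≈ 5220 J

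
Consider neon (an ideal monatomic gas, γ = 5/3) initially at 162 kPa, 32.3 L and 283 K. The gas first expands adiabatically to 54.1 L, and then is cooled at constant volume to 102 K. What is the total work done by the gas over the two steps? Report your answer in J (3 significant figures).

Step 1 (adiabatic): W = (P₁V₁ − P₂V₂)/(γ−1) = (5233 − 3710)/0.667 = 2284 J.
Step 2 (isochoric): W = 0 (constant volume).
W_total = 2284 + 0 = 2284 J.

W_total ≈ 2280 J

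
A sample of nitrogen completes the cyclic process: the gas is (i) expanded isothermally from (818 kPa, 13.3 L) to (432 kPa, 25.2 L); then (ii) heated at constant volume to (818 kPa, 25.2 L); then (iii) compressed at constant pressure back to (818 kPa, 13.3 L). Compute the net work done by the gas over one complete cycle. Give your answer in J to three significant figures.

Leg (i): W = PᵢVᵢ ln(V_f/Vᵢ) = (10879) ln(25.2/13.3) = 6953 J.
Leg (ii): W = 0.
Leg (iii): W = PΔV = (818)(13.3 − 25.2) = -9734 J.
W_net = 6953 − 9734 = -2781 J.

W_net ≈ -2780 J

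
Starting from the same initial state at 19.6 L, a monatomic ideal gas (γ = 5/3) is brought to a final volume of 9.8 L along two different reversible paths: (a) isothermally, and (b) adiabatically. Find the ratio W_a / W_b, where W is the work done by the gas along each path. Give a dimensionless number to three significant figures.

Path (a) isothermal: W = P₁V₁ ln(V₂/V₁) → W_a/(P₁V₁) = -0.6931.
Path (b) adiabatic: W = P₁V₁(1 − (V₁/V₂)^(γ−1))/(γ−1) → W_b/(P₁V₁) = -0.8811.
W_a / W_b = -0.6931 / -0.8811 = 0.7867.

W_a / W_b ≈ 0.787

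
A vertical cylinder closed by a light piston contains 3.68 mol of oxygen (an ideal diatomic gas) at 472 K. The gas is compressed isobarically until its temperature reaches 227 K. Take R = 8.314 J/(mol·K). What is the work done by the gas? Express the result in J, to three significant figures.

W ≈ -7500 J

Isobaric: W = P ΔV = nR ΔT.
W = (3.68)(8.314)(227 − 472) = -7496 J.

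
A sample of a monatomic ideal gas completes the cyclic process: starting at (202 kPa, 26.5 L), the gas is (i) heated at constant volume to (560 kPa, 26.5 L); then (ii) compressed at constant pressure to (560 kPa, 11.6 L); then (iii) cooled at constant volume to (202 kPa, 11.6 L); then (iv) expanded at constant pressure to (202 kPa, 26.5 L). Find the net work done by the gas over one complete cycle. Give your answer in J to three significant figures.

Constant-volume legs do no work.
W(ii) = (560)(11.6 − 26.5) = -8344 J; W(iv) = (202)(26.5 − 11.6) = 3010 J.
W_net = -8344 + 3010 = -5334 J (the counter-clockwise enclosed area).

W_net ≈ -5330 J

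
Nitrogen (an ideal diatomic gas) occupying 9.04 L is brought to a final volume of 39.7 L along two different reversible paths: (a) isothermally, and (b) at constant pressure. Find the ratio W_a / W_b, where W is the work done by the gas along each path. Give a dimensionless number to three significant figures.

W_a / W_b ≈ 0.436

Path (a) isothermal: W = P₁V₁ ln(V₂/V₁) → W_a/(P₁V₁) = 1.48.
Path (b) isobaric: W = P₁(V₂ − V₁) → W_b/(P₁V₁) = 3.392.
W_a / W_b = 1.48 / 3.392 = 0.4363.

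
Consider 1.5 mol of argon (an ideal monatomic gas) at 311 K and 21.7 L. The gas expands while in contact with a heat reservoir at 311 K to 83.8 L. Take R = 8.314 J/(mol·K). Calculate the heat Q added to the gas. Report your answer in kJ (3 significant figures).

Isothermal ⇒ ΔU = 0, so Q = W = nRT ln(V₂/V₁).
Q = (1.5)(8.314)(311) ln(83.8/21.7) = 3878 × 1.351 = 5240 J.

Q ≈ 5.24 kJ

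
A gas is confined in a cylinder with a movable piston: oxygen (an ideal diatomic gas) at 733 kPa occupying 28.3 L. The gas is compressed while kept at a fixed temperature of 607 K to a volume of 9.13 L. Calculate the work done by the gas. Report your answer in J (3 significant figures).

Isothermal: W = nRT ln(V₂/V₁) = P₁V₁ ln(V₂/V₁).
P₁V₁ = (733 kPa)(28.3 L) = 20744 J.
W = 20744 × ln(9.13/28.3) = 20744 × -1.131
W_by_gas = -23467 J.

W ≈ -23500 J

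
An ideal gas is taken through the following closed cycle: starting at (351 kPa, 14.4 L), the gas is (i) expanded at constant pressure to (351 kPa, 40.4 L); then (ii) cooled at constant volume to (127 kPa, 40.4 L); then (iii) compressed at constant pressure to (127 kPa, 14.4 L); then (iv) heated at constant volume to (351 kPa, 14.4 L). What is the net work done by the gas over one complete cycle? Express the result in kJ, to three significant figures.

W_net ≈ 5.82 kJ

Constant-volume legs do no work.
W(i) = (351)(40.4 − 14.4) = 9126 J; W(iii) = (127)(14.4 − 40.4) = -3302 J.
W_net = 9126 − 3302 = 5824 J (the clockwise enclosed area).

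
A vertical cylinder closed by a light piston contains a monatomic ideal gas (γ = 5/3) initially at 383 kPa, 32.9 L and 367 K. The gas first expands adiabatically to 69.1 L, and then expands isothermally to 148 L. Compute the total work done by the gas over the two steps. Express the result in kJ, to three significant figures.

W_total ≈ 13.2 kJ

Step 1 (adiabatic): W = (P₁V₁ − P₂V₂)/(γ−1) = (12601 − 7683)/0.667 = 7376 J.
After step 1: P = 111.2 kPa, V = 69.1 L, T = 223.8 K.
Step 2 (isothermal): W = P₁V₁ ln(V₂/V₁) = (7683) ln(148/69.1) = 5852 J.
W_total = 7376 + 5852 = 13228 J.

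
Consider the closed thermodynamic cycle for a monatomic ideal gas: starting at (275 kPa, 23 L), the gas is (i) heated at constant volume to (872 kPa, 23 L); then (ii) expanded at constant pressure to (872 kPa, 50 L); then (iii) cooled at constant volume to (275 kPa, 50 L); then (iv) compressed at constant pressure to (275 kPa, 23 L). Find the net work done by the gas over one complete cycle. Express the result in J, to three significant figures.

W_net ≈ 16100 J

Constant-volume legs do no work.
W(ii) = (872)(50 − 23) = 23544 J; W(iv) = (275)(23 − 50) = -7425 J.
W_net = 23544 − 7425 = 16119 J (the clockwise enclosed area).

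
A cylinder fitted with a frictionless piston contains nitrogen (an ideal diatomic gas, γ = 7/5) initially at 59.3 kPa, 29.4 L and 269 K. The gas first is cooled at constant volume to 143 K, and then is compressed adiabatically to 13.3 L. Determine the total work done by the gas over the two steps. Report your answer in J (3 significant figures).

W_total ≈ -865 J

Step 1 (isochoric): W = 0 (constant volume).
After step 1: P = 31.52 kPa (V unchanged).
Step 2 (adiabatic): W = (P₁V₁ − P₂V₂)/(γ−1) = (926.8 − 1273)/0.4 = -865.2 J.
W_total = 0 − 865.2 = -865.2 J.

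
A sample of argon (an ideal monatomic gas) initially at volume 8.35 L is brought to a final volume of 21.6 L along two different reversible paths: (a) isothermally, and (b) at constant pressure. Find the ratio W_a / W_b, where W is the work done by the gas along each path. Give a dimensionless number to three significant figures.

Path (a) isothermal: W = P₁V₁ ln(V₂/V₁) → W_a/(P₁V₁) = 0.9504.
Path (b) isobaric: W = P₁(V₂ − V₁) → W_b/(P₁V₁) = 1.587.
W_a / W_b = 0.9504 / 1.587 = 0.599.

W_a / W_b ≈ 0.599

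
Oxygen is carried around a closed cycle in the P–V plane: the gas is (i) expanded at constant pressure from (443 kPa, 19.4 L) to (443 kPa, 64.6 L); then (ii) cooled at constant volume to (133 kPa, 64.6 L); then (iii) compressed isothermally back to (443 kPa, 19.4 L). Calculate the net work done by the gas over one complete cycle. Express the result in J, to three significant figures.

W_net ≈ 9690 J

Leg (i): W = PΔV = (443)(64.6 − 19.4) = 20024 J.
Leg (ii): W = 0.
Leg (iii): W = PᵢVᵢ ln(V_f/Vᵢ) = (8592) ln(19.4/64.6) = -10335 J.
W_net = 20024 − 10335 = 9688 J.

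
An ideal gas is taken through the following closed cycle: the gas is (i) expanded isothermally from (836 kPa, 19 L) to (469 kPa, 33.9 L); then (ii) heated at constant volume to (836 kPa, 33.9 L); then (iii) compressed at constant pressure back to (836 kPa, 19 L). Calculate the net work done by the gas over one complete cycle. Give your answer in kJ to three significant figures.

Leg (i): W = PᵢVᵢ ln(V_f/Vᵢ) = (15884) ln(33.9/19) = 9196 J.
Leg (ii): W = 0.
Leg (iii): W = PΔV = (836)(19 − 33.9) = -12456 J.
W_net = 9196 − 12456 = -3260 J.

W_net ≈ -3.26 kJ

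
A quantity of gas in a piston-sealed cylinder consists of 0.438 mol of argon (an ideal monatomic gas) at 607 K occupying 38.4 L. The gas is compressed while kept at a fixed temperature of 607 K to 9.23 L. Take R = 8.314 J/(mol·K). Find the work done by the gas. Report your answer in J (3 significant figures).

Isothermal: W = nRT ln(V₂/V₁).
W = (0.438)(8.314)(607) × ln(9.23/38.4)
  = 2210 × -1.426
W_by_gas = -3151 J.

W ≈ -3150 J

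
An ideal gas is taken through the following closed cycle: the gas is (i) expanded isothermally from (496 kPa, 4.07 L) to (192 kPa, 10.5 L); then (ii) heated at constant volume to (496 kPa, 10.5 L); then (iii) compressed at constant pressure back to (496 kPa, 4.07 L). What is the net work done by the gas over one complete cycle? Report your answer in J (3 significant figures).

Leg (i): W = PᵢVᵢ ln(V_f/Vᵢ) = (2019) ln(10.5/4.07) = 1913 J.
Leg (ii): W = 0.
Leg (iii): W = PΔV = (496)(4.07 − 10.5) = -3189 J.
W_net = 1913 − 3189 = -1276 J.

W_net ≈ -1280 J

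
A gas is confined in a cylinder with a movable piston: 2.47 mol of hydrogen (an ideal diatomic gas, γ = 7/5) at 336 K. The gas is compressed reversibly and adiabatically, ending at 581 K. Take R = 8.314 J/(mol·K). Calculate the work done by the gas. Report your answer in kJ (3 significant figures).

W ≈ -12.6 kJ

Adiabatic ⇒ Q = 0, so W_by = −ΔU = nCᵥ(T₁ − T₂).
Cᵥ = 5R/2 = 20.79 J/(mol·K).
W = (2.47)(20.79)(336 − 581) = -12578 J.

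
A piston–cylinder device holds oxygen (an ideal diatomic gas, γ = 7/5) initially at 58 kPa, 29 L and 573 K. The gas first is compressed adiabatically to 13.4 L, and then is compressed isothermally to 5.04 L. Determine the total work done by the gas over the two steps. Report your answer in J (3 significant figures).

W_total ≈ -3760 J

Step 1 (adiabatic): W = (P₁V₁ − P₂V₂)/(γ−1) = (1682 − 2291)/0.4 = -1521 J.
After step 1: P = 170.9 kPa, V = 13.4 L, T = 780.3 K.
Step 2 (isothermal): W = P₁V₁ ln(V₂/V₁) = (2291) ln(5.04/13.4) = -2240 J.
W_total = -1521 − 2240 = -3761 J.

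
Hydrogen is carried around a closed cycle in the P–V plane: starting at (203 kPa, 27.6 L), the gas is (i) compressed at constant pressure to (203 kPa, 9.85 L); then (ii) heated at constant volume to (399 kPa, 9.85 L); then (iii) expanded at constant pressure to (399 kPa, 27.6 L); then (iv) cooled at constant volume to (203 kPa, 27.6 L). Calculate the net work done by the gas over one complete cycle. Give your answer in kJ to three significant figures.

W_net ≈ 3.48 kJ

Constant-volume legs do no work.
W(i) = (203)(9.85 − 27.6) = -3603 J; W(iii) = (399)(27.6 − 9.85) = 7082 J.
W_net = -3603 + 7082 = 3479 J (the clockwise enclosed area).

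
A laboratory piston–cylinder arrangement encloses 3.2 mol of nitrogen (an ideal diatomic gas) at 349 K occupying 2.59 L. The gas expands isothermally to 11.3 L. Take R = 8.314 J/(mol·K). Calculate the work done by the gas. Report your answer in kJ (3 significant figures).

Isothermal: W = nRT ln(V₂/V₁).
W = (3.2)(8.314)(349) × ln(11.3/2.59)
  = 9285 × 1.473
W_by_gas = 13678 J.

W ≈ 13.7 kJ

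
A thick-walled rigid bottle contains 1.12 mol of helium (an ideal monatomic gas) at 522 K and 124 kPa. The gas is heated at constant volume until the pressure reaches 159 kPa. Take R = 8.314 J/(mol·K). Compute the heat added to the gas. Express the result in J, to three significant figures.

Constant volume ⇒ W = 0, so Q = ΔU = nCᵥΔT with Cᵥ = 3R/2 = 12.47 J/(mol·K).
At constant V, T₂/T₁ = P₂/P₁ ⇒ ΔT = T₁(P₂/P₁ − 1) = 522·(159/124 − 1) = 147.3 K.
ΔU = (1.12)(12.47)(147.3) = 2058 J.

Q ≈ 2060 J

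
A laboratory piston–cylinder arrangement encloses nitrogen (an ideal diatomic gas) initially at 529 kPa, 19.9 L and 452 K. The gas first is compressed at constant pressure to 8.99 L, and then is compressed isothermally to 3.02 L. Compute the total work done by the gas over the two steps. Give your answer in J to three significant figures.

W_total ≈ -11000 J

Step 1 (isobaric): W = PΔV = (529 kPa)(8.99 − 19.9 L) = -5771 J.
After step 1: P = 529 kPa, V = 8.99 L, T = 204.2 K.
Step 2 (isothermal): W = P₁V₁ ln(V₂/V₁) = (4756) ln(3.02/8.99) = -5188 J.
W_total = -5771 − 5188 = -10959 J.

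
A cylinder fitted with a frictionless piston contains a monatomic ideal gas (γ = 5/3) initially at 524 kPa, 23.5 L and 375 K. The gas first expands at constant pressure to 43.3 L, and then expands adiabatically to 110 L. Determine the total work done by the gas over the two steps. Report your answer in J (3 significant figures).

Step 1 (isobaric): W = PΔV = (524 kPa)(43.3 − 23.5 L) = 10375 J.
After step 1: P = 524 kPa, V = 43.3 L, T = 691 K.
Step 2 (adiabatic): W = (P₁V₁ − P₂V₂)/(γ−1) = (22689 − 12187)/0.667 = 15754 J.
W_total = 10375 + 15754 = 26129 J.

W_total ≈ 26100 J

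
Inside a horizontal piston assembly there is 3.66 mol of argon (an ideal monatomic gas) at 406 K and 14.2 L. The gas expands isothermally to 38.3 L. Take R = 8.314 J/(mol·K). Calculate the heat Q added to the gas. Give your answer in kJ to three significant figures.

Q ≈ 12.3 kJ

Isothermal ⇒ ΔU = 0, so Q = W = nRT ln(V₂/V₁).
Q = (3.66)(8.314)(406) ln(38.3/14.2) = 12354 × 0.9922 = 12258 J.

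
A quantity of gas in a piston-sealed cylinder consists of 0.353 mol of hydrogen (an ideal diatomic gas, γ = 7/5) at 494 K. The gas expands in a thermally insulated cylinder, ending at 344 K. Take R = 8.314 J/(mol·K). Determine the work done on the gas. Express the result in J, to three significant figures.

W ≈ -1100 J

Adiabatic ⇒ Q = 0, so W_by = −ΔU = nCᵥ(T₁ − T₂).
Cᵥ = 5R/2 = 20.79 J/(mol·K).
W = (0.353)(20.79)(494 − 344) = 1101 J.
Work on gas = −W_by = -1101 J.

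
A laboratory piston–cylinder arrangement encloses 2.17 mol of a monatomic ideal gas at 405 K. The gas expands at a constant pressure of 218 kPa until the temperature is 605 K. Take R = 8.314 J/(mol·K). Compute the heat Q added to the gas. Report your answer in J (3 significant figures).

Isobaric: W = nRΔT = (2.17)(8.314)(200) = 3608 J.
ΔU = nCᵥΔT with Cᵥ = 3R/2: ΔU = (2.17)(12.47)(200) = 5412 J.
Q = ΔU + W = 5412 + 3608 = 9021 J.

Q ≈ 9020 J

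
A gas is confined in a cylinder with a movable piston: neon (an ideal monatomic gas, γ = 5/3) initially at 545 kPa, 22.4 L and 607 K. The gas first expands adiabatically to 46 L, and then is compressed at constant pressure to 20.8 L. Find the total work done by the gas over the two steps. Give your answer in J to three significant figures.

Step 1 (adiabatic): W = (P₁V₁ − P₂V₂)/(γ−1) = (12208 − 7556)/0.667 = 6978 J.
After step 1: P = 164.3 kPa, V = 46 L, T = 375.7 K.
Step 2 (isobaric): W = PΔV = (164.3 kPa)(20.8 − 46 L) = -4139 J.
W_total = 6978 − 4139 = 2838 J.

W_total ≈ 2840 J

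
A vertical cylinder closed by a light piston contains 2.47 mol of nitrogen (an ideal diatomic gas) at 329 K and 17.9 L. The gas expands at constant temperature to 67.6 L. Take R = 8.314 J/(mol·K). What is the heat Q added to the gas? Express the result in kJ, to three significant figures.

Isothermal ⇒ ΔU = 0, so Q = W = nRT ln(V₂/V₁).
Q = (2.47)(8.314)(329) ln(67.6/17.9) = 6756 × 1.329 = 8978 J.

Q ≈ 8.98 kJ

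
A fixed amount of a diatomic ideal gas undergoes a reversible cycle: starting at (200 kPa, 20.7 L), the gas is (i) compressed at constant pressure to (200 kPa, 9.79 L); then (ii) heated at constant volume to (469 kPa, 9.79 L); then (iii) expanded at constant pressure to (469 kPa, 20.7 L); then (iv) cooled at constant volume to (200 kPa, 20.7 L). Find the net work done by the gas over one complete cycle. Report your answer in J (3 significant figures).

Constant-volume legs do no work.
W(i) = (200)(9.79 − 20.7) = -2182 J; W(iii) = (469)(20.7 − 9.79) = 5117 J.
W_net = -2182 + 5117 = 2935 J (the clockwise enclosed area).

W_net ≈ 2930 J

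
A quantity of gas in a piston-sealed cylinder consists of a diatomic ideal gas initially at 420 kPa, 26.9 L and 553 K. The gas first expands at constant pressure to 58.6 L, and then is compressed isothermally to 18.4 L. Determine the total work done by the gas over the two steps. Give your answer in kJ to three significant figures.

W_total ≈ -15.2 kJ

Step 1 (isobaric): W = PΔV = (420 kPa)(58.6 − 26.9 L) = 13314 J.
After step 1: P = 420 kPa, V = 58.6 L, T = 1205 K.
Step 2 (isothermal): W = P₁V₁ ln(V₂/V₁) = (24612) ln(18.4/58.6) = -28510 J.
W_total = 13314 − 28510 = -15196 J.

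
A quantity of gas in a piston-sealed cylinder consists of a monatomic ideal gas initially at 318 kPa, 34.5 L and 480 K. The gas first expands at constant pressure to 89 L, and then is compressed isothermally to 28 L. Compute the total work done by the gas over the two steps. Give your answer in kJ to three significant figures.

Step 1 (isobaric): W = PΔV = (318 kPa)(89 − 34.5 L) = 17331 J.
After step 1: P = 318 kPa, V = 89 L, T = 1238 K.
Step 2 (isothermal): W = P₁V₁ ln(V₂/V₁) = (28302) ln(28/89) = -32729 J.
W_total = 17331 − 32729 = -15398 J.

W_total ≈ -15.4 kJ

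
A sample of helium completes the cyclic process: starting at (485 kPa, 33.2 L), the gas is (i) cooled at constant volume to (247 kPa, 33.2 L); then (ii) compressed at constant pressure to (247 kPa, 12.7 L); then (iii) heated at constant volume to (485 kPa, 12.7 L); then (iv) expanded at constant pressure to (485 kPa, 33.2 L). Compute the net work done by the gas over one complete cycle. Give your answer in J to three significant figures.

Constant-volume legs do no work.
W(ii) = (247)(12.7 − 33.2) = -5064 J; W(iv) = (485)(33.2 − 12.7) = 9943 J.
W_net = -5064 + 9943 = 4879 J (the clockwise enclosed area).

W_net ≈ 4880 J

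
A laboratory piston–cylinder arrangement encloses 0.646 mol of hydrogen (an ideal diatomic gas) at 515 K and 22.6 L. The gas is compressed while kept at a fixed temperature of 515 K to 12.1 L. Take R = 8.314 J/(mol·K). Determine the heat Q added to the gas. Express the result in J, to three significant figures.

Q ≈ -1730 J

Isothermal ⇒ ΔU = 0, so Q = W = nRT ln(V₂/V₁).
Q = (0.646)(8.314)(515) ln(12.1/22.6) = 2766 × -0.6247 = -1728 J.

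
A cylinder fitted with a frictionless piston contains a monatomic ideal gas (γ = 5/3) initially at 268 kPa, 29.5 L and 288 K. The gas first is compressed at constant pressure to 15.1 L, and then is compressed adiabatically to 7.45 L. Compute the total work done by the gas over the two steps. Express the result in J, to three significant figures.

Step 1 (isobaric): W = PΔV = (268 kPa)(15.1 − 29.5 L) = -3859 J.
After step 1: P = 268 kPa, V = 15.1 L, T = 147.4 K.
Step 2 (adiabatic): W = (P₁V₁ − P₂V₂)/(γ−1) = (4047 − 6481)/0.667 = -3652 J.
W_total = -3859 − 3652 = -7511 J.

W_total ≈ -7510 J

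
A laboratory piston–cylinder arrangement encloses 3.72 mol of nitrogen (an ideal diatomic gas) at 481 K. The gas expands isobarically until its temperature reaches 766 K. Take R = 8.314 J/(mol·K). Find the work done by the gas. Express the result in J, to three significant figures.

Isobaric: W = P ΔV = nR ΔT.
W = (3.72)(8.314)(766 − 481) = 8815 J.

W ≈ 8810 J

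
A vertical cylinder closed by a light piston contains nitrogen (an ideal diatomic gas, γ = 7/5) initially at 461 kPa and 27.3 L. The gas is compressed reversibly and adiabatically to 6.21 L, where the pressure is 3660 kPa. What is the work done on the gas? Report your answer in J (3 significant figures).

W ≈ 25400 J

Adiabatic: W = (P₁V₁ − P₂V₂)/(γ − 1) with γ = 7/5.
P₁V₁ = 12585 J, P₂V₂ = 22729 J.
W = (12585 − 22729) / 0.4 = -25358 J.
Work on gas = −W_by = 25358 J.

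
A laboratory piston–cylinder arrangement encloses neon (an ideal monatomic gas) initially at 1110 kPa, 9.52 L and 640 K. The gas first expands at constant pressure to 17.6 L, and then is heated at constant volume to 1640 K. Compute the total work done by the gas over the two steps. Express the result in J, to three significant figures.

Step 1 (isobaric): W = PΔV = (1110 kPa)(17.6 − 9.52 L) = 8969 J.
Step 2 (isochoric): W = 0 (constant volume).
W_total = 8969 + 0 = 8969 J.

W_total ≈ 8970 J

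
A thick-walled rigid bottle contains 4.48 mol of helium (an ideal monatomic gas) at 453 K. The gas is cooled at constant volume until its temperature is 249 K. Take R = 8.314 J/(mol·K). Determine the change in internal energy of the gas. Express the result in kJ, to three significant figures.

Constant volume ⇒ W = 0, so Q = ΔU = nCᵥΔT with Cᵥ = 3R/2 = 12.47 J/(mol·K).
ΔU = (4.48)(12.47)(249 − 453) = -11397 J.

ΔU ≈ -11.4 kJ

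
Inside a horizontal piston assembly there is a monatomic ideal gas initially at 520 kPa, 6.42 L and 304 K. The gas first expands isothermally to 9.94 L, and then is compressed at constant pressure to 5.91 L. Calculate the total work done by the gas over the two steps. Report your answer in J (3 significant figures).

Step 1 (isothermal): W = P₁V₁ ln(V₂/V₁) = (3338) ln(9.94/6.42) = 1459 J.
After step 1: P = 335.9 kPa, V = 9.94 L, T = 304 K.
Step 2 (isobaric): W = PΔV = (335.9 kPa)(5.91 − 9.94 L) = -1353 J.
W_total = 1459 − 1353 = 105.9 J.

W_total ≈ 106 J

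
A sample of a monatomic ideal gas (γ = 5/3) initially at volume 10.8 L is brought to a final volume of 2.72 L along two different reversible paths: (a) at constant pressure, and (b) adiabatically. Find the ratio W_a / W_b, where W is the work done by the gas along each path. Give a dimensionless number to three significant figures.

W_a / W_b ≈ 0.331

Path (a) isobaric: W = P₁(V₂ − V₁) → W_a/(P₁V₁) = -0.7481.
Path (b) adiabatic: W = P₁V₁(1 − (V₁/V₂)^(γ−1))/(γ−1) → W_b/(P₁V₁) = -2.261.
W_a / W_b = -0.7481 / -2.261 = 0.3309.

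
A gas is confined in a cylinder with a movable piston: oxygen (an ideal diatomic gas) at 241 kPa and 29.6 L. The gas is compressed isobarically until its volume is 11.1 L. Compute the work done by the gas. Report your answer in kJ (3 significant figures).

Isobaric: W = P ΔV.
W = (241 kPa)(11.1 − 29.6 L) = (241)(-18.5) = -4458 J.

W ≈ -4.46 kJ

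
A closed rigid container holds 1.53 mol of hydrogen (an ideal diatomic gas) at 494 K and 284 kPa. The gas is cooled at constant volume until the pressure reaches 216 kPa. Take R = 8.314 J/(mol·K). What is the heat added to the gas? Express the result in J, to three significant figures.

Constant volume ⇒ W = 0, so Q = ΔU = nCᵥΔT with Cᵥ = 5R/2 = 20.79 J/(mol·K).
At constant V, T₂/T₁ = P₂/P₁ ⇒ ΔT = T₁(P₂/P₁ − 1) = 494·(216/284 − 1) = -118.3 K.
ΔU = (1.53)(20.79)(-118.3) = -3761 J.

Q ≈ -3760 J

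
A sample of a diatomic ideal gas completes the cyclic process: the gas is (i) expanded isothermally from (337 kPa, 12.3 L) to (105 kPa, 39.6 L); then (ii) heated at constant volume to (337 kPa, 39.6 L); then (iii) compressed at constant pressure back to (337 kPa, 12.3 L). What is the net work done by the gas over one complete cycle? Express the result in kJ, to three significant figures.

W_net ≈ -4.35 kJ

Leg (i): W = PᵢVᵢ ln(V_f/Vᵢ) = (4145) ln(39.6/12.3) = 4847 J.
Leg (ii): W = 0.
Leg (iii): W = PΔV = (337)(12.3 − 39.6) = -9200 J.
W_net = 4847 − 9200 = -4354 J.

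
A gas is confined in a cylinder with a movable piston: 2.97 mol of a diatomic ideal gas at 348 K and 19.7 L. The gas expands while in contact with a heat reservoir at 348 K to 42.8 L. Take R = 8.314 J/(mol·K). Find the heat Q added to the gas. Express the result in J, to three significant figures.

Q ≈ 6670 J

Isothermal ⇒ ΔU = 0, so Q = W = nRT ln(V₂/V₁).
Q = (2.97)(8.314)(348) ln(42.8/19.7) = 8593 × 0.7759 = 6667 J.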